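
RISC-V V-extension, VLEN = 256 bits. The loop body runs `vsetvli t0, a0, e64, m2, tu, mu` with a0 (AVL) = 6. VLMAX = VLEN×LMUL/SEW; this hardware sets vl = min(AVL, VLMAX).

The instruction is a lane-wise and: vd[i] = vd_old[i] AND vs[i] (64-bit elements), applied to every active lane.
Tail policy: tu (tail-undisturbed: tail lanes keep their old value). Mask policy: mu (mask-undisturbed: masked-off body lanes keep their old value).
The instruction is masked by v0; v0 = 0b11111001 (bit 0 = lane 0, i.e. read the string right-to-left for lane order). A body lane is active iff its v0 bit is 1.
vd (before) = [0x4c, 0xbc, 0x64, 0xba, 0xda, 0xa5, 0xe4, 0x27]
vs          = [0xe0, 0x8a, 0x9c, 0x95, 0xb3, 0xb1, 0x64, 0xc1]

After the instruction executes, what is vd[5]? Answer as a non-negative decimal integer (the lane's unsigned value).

VLMAX = (256 × 2) / 64 = 8 lanes
vl = min(AVL, VLMAX) = min(6, 8) = 6
vd[0] and(0x4c,0xe0) -> 0x40
vd[1] mask-off/keep -> 0xbc
vd[2] mask-off/keep -> 0x64
vd[3] and(0xba,0x95) -> 0x90
vd[4] and(0xda,0xb3) -> 0x92
vd[5] and(0xa5,0xb1) -> 0xa1
vd[6] tail/keep -> 0xe4
vd[7] tail/keep -> 0x27

vd[5] = 161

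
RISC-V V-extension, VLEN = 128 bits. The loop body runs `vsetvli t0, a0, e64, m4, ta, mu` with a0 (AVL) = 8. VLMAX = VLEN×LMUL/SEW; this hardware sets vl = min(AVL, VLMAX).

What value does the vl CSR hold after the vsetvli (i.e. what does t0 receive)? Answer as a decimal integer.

vl = 8

lanes per group: 128·4/64 = 8
vl = min(AVL, VLMAX) = min(8, 8) = 8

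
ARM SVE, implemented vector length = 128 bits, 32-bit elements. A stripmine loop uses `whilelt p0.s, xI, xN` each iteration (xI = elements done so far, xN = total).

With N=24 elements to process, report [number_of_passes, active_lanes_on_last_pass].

register lanes = 128/32 = 4
iterations = ceil(24/4) = 6; final-pass vl = 4

[iterations, last_vl] = [6, 4]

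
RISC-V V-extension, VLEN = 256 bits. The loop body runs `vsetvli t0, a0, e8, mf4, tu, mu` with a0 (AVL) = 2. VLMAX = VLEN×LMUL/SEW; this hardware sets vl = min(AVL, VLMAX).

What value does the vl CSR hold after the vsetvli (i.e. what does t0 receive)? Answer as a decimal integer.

vl = 2

VLMAX = (256 × 1/4) / 8 = 8 lanes
vl = min(AVL, VLMAX) = min(2, 8) = 2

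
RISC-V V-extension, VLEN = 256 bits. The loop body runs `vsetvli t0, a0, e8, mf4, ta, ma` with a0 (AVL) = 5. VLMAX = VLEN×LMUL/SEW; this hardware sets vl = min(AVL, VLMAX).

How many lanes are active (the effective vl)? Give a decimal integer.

vl = 5

lanes per group: 256·1/4/8 = 8
vl ← min(5, 8) = 5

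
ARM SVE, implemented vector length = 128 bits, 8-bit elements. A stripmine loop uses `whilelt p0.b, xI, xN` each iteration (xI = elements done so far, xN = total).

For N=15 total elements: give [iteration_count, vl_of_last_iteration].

[iterations, last_vl] = [1, 15]

lane count: 128 div 8 = 16
N=15: ⌈15/16⌉ = 1 iters; last vl = 15 − 0×16 = 15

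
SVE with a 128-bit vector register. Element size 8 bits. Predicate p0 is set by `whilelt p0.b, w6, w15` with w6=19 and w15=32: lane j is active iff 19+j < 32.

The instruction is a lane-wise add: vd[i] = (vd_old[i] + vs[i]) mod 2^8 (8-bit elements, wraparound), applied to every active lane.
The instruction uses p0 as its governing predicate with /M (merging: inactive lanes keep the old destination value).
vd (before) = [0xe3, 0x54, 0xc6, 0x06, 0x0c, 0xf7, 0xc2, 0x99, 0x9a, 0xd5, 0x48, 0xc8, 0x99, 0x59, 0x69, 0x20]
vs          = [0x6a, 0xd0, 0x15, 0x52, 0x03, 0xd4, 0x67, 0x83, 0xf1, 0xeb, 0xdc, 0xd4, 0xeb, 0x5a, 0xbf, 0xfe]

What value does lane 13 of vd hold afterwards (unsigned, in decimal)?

vd[13] = 89

register lanes = 128/8 = 16
active while 19+j < 32, i.e. j ∈ [0,13) capped at 16 ⇒ 13
  i=0: add(0xe3,0x6a) → 77
  i=1: add(0x54,0xd0) → 36
  i=2: add(0xc6,0x15) → 219
  i=3: add(0x06,0x52) → 88
  i=4: add(0x0c,0x03) → 15
  i=5: add(0xf7,0xd4) → 203
  i=6: add(0xc2,0x67) → 41
  i=7: add(0x99,0x83) → 28
  i=8: add(0x9a,0xf1) → 139
  i=9: add(0xd5,0xeb) → 192
  i=10: add(0x48,0xdc) → 36
  i=11: add(0xc8,0xd4) → 156
  i=12: add(0x99,0xeb) → 132
  i=13: tail/keep → 89
  i=14: tail/keep → 105
  i=15: tail/keep → 32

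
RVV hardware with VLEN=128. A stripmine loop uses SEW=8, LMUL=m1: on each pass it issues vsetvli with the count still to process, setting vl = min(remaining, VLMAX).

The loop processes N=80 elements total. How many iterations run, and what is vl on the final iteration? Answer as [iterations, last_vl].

VLMAX = VLEN×LMUL/SEW = 128×1/8 = 16
N=80: ⌈80/16⌉ = 5 iters; last vl = 80 − 4×16 = 16

[iterations, last_vl] = [5, 16]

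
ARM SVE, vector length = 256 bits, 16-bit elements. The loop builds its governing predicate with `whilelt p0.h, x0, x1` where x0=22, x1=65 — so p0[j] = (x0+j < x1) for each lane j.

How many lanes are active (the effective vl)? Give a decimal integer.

vl = 16

register lanes = 256/16 = 16
whilelt: lane j active iff 22+j < 65 → j < 43 → 16 active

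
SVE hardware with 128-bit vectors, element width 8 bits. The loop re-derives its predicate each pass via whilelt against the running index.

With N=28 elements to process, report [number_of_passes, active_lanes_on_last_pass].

128-bit reg / 8-bit elem → 16 lanes
iterations = ceil(28/16) = 2; final-pass vl = 12

[iterations, last_vl] = [2, 12]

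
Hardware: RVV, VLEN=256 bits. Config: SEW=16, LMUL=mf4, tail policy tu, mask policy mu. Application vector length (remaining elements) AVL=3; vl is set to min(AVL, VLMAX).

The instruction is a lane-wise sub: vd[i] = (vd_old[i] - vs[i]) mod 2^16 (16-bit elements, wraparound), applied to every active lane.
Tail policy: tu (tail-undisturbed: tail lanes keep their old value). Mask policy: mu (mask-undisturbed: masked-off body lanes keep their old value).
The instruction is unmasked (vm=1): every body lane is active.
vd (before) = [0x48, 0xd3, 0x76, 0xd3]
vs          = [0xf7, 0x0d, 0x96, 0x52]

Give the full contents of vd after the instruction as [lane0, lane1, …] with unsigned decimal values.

vd = [65361, 198, 65504, 211]

lanes per group: 256·1/4/16 = 4
vl ← min(3, 4) = 3
lane  0: sub(0x48,0xf7) ⇒ 0xff51
lane  1: sub(0xd3,0x0d) ⇒ 0xc6
lane  2: sub(0x76,0x96) ⇒ 0xffe0
lane  3: tail/keep ⇒ 0xd3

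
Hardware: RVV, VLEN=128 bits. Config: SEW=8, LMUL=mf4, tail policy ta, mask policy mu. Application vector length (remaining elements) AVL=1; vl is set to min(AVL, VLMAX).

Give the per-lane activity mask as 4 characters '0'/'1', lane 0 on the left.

VLMAX = VLEN×LMUL/SEW = 128×1/4/8 = 4
vl = min(AVL, VLMAX) = min(1, 4) = 1
bits (lane 0 leftmost): 1000

predicate = 1000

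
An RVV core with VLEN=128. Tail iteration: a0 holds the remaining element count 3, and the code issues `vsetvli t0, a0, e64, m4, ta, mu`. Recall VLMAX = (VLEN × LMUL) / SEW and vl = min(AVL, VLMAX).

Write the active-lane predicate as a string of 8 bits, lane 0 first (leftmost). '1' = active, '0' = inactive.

lanes per group: 128·4/64 = 8
AVL=3 ≤ VLMAX=8, so vl = 3
bits (lane 0 leftmost): 11100000

predicate = 11100000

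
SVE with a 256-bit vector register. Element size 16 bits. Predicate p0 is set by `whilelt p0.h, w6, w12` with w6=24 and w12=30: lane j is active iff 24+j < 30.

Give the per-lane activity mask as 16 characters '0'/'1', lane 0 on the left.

predicate = 1111110000000000

256-bit reg / 16-bit elem → 16 lanes
active while 24+j < 30, i.e. j ∈ [0,6) capped at 16 ⇒ 6
bits (lane 0 leftmost): 1111110000000000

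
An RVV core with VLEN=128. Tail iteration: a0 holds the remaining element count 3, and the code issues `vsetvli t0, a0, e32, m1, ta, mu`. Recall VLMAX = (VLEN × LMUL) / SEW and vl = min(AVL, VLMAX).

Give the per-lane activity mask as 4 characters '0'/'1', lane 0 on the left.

lanes per group: 128·1/32 = 4
AVL=3 ≤ VLMAX=4, so vl = 3
bits (lane 0 leftmost): 1110

predicate = 1110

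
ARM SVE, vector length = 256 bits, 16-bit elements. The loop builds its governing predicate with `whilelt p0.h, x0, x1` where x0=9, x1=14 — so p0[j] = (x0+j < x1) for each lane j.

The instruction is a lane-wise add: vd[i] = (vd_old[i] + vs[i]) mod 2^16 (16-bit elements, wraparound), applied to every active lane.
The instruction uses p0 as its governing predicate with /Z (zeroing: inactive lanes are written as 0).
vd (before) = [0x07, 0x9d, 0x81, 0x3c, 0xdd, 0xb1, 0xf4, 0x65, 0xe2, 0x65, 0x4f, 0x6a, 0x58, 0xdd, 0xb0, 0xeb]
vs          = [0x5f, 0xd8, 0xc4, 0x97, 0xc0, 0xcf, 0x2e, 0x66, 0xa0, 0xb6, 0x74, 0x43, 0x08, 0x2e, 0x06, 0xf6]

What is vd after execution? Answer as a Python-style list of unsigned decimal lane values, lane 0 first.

lane count: 256 div 16 = 16
whilelt: lane j active iff 9+j < 14 → j < 5 → 5 active
  i=0: add(0x07,0x5f) → 102
  i=1: add(0x9d,0xd8) → 373
  i=2: add(0x81,0xc4) → 325
  i=3: add(0x3c,0x97) → 211
  i=4: add(0xdd,0xc0) → 413
  i=5: tail/zero → 0
  i=6: tail/zero → 0
  i=7: tail/zero → 0
  i=8: tail/zero → 0
  i=9: tail/zero → 0
  i=10: tail/zero → 0
  i=11: tail/zero → 0
  i=12: tail/zero → 0
  i=13: tail/zero → 0
  i=14: tail/zero → 0
  i=15: tail/zero → 0

vd = [102, 373, 325, 211, 413, 0, 0, 0, 0, 0, 0, 0, 0, 0, 0, 0]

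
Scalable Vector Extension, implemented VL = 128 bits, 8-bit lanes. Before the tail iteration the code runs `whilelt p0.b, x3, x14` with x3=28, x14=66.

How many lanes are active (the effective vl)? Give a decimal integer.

128-bit reg / 8-bit elem → 16 lanes
whilelt: lane j active iff 28+j < 66 → j < 38 → 16 active

vl = 16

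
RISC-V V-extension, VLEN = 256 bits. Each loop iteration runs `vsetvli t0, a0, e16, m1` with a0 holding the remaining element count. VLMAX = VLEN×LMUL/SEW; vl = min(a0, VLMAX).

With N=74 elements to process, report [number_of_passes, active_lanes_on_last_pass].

lanes per group: 256·1/16 = 16
N=74: ⌈74/16⌉ = 5 iters; last vl = 74 − 4×16 = 10

[iterations, last_vl] = [5, 10]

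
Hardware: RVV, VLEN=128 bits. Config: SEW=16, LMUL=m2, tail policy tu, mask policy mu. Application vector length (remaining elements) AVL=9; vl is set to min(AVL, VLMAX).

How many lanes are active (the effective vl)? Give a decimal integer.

vl = 9

lanes per group: 128·2/16 = 16
vl = min(AVL, VLMAX) = min(9, 16) = 9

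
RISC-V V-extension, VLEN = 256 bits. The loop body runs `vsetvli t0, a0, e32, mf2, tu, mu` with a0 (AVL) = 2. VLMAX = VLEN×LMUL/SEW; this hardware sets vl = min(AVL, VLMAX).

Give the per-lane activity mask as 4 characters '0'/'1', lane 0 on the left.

lanes per group: 256·1/2/32 = 4
vl = min(AVL, VLMAX) = min(2, 4) = 2
bits (lane 0 leftmost): 1100

predicate = 1100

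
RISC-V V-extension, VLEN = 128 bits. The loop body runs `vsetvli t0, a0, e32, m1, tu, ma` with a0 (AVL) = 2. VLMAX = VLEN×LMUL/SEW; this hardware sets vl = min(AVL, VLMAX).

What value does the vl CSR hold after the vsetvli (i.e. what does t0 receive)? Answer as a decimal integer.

VLMAX = (128 × 1) / 32 = 4 lanes
vl ← min(2, 4) = 2

vl = 2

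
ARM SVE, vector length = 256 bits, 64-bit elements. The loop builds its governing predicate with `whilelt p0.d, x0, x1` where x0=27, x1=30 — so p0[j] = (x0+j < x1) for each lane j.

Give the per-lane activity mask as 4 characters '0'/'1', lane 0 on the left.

lane count: 256 div 64 = 4
p0[j] = (27+j < 30); true for j=0..2 → 3 lanes set
bits (lane 0 leftmost): 1110

predicate = 1110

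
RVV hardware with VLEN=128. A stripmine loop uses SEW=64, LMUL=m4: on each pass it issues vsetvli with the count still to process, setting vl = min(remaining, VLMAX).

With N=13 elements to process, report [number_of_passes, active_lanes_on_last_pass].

[iterations, last_vl] = [2, 5]

VLMAX = VLEN×LMUL/SEW = 128×4/64 = 8
N=13: ⌈13/8⌉ = 2 iters; last vl = 13 − 1×8 = 5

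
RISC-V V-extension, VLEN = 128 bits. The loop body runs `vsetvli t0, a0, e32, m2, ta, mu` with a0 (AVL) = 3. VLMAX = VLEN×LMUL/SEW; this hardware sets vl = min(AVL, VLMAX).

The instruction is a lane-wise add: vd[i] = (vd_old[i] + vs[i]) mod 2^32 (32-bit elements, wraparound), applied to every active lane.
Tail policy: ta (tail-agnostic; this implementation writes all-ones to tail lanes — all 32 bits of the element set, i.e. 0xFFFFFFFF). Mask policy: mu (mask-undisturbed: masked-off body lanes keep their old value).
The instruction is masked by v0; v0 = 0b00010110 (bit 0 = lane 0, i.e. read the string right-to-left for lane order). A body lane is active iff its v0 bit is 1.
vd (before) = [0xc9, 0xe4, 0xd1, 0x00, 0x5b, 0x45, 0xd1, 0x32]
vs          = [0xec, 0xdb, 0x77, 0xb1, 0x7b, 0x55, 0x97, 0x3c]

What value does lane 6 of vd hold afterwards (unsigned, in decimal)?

VLMAX = (128 × 2) / 32 = 8 lanes
vl = min(AVL, VLMAX) = min(3, 8) = 3
vd[0] mask-off/keep -> 0xc9
vd[1] add(0xe4,0xdb) -> 0x1bf
vd[2] add(0xd1,0x77) -> 0x148
vd[3] tail/ones -> 0xffffffff
vd[4] tail/ones -> 0xffffffff
vd[5] tail/ones -> 0xffffffff
vd[6] tail/ones -> 0xffffffff
vd[7] tail/ones -> 0xffffffff

vd[6] = 4294967295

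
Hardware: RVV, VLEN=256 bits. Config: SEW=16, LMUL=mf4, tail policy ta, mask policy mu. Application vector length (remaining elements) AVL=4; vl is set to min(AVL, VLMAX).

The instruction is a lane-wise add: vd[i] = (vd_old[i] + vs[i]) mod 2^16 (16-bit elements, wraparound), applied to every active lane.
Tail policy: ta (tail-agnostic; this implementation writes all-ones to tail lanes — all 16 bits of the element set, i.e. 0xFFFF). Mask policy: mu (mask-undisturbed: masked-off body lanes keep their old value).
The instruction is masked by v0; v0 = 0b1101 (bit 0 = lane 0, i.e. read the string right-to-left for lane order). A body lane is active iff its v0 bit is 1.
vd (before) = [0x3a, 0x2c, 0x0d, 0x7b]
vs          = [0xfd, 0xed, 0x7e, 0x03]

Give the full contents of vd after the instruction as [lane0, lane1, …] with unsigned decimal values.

VLMAX = VLEN×LMUL/SEW = 256×1/4/16 = 4
AVL=4 ≤ VLMAX=4, so vl = 4
vd[0] add(0x3a,0xfd) -> 0x137
vd[1] mask-off/keep -> 0x2c
vd[2] add(0x0d,0x7e) -> 0x8b
vd[3] add(0x7b,0x03) -> 0x7e

vd = [311, 44, 139, 126]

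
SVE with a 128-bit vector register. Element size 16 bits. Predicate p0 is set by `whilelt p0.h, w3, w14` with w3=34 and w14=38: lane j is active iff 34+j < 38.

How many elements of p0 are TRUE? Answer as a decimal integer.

vl = 4

128-bit reg / 16-bit elem → 8 lanes
whilelt: lane j active iff 34+j < 38 → j < 4 → 4 active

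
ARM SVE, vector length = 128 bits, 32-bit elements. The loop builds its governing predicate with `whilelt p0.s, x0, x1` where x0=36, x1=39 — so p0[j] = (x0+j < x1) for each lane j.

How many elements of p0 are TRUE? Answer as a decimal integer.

vl = 3

lane count: 128 div 32 = 4
whilelt: lane j active iff 36+j < 39 → j < 3 → 3 active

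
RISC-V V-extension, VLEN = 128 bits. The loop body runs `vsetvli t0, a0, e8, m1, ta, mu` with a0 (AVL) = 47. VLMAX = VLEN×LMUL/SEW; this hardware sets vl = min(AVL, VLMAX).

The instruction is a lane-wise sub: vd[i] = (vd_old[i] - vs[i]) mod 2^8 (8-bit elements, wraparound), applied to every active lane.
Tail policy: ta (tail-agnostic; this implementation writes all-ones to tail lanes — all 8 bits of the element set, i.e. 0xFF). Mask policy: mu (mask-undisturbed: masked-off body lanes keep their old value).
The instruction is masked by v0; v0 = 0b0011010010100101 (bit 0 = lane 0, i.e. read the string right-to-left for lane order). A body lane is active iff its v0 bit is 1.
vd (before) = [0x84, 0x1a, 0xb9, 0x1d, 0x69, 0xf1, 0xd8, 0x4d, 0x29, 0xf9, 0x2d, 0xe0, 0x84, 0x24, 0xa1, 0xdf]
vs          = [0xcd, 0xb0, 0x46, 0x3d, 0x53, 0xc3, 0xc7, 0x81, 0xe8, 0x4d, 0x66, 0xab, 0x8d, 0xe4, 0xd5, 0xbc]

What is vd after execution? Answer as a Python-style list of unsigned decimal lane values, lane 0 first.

vd = [183, 26, 115, 29, 105, 46, 216, 204, 41, 249, 199, 224, 247, 64, 161, 223]

VLMAX = VLEN×LMUL/SEW = 128×1/8 = 16
vl ← min(47, 16) = 16
lane  0: sub(0x84,0xcd) ⇒ 0xb7
lane  1: mask-off/keep ⇒ 0x1a
lane  2: sub(0xb9,0x46) ⇒ 0x73
lane  3: mask-off/keep ⇒ 0x1d
lane  4: mask-off/keep ⇒ 0x69
lane  5: sub(0xf1,0xc3) ⇒ 0x2e
lane  6: mask-off/keep ⇒ 0xd8
lane  7: sub(0x4d,0x81) ⇒ 0xcc
lane  8: mask-off/keep ⇒ 0x29
lane  9: mask-off/keep ⇒ 0xf9
lane 10: sub(0x2d,0x66) ⇒ 0xc7
lane 11: mask-off/keep ⇒ 0xe0
lane 12: sub(0x84,0x8d) ⇒ 0xf7
lane 13: sub(0x24,0xe4) ⇒ 0x40
lane 14: mask-off/keep ⇒ 0xa1
lane 15: mask-off/keep ⇒ 0xdf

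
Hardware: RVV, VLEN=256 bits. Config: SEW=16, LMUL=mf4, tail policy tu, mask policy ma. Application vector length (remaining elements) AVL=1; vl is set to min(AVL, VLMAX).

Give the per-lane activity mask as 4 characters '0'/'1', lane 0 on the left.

predicate = 1000

VLMAX = (256 × 1/4) / 16 = 4 lanes
vl ← min(1, 4) = 1
bits (lane 0 leftmost): 1000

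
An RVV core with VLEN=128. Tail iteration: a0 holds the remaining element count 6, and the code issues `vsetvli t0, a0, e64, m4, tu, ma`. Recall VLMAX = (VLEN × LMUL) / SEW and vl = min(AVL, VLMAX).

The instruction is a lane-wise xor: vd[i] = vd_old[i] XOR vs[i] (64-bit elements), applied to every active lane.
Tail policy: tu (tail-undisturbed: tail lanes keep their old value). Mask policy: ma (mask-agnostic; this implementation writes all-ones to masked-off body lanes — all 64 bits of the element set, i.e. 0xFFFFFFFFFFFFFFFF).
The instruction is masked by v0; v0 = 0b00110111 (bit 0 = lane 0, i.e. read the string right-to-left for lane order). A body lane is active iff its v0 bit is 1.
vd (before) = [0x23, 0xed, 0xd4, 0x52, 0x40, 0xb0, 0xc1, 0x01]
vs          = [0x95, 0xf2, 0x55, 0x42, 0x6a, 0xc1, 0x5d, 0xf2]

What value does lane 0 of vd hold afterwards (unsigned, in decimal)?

vd[0] = 182

VLMAX = VLEN×LMUL/SEW = 128×4/64 = 8
AVL=6 ≤ VLMAX=8, so vl = 6
[0] xor(0x23,0x95) = 0xb6
[1] xor(0xed,0xf2) = 0x1f
[2] xor(0xd4,0x55) = 0x81
[3] mask-off/ones = 0xffffffffffffffff
[4] xor(0x40,0x6a) = 0x2a
[5] xor(0xb0,0xc1) = 0x71
[6] tail/keep = 0xc1
[7] tail/keep = 0x01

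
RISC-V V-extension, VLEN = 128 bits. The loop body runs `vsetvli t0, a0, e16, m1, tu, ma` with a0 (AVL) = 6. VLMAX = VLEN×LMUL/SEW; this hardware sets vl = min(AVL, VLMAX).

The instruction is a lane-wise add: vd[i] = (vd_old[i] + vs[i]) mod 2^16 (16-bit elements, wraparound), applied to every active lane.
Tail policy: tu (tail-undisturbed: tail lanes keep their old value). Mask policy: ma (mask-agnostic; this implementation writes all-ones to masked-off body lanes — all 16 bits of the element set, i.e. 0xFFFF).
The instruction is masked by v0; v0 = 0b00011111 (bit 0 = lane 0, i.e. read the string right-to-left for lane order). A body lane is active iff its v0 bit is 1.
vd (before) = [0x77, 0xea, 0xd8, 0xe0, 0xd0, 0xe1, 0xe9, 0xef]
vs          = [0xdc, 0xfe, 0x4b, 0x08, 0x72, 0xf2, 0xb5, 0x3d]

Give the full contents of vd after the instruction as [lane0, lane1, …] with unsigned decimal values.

vd = [339, 488, 291, 232, 322, 65535, 233, 239]

VLMAX = (128 × 1) / 16 = 8 lanes
vl = min(AVL, VLMAX) = min(6, 8) = 6
  i=0: add(0x77,0xdc) → 339
  i=1: add(0xea,0xfe) → 488
  i=2: add(0xd8,0x4b) → 291
  i=3: add(0xe0,0x08) → 232
  i=4: add(0xd0,0x72) → 322
  i=5: mask-off/ones → 65535
  i=6: tail/keep → 233
  i=7: tail/keep → 239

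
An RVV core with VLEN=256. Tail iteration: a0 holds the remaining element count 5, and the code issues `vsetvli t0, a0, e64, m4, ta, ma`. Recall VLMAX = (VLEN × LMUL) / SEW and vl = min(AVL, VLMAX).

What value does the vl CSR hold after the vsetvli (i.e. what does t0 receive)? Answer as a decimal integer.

lanes per group: 256·4/64 = 16
vl = min(AVL, VLMAX) = min(5, 16) = 5

vl = 5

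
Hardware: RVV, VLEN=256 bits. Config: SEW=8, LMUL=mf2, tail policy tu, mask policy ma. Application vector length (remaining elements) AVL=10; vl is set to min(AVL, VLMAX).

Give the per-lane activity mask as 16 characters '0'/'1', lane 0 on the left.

VLMAX = VLEN×LMUL/SEW = 256×1/2/8 = 16
vl = min(AVL, VLMAX) = min(10, 16) = 10
bits (lane 0 leftmost): 1111111111000000

predicate = 1111111111000000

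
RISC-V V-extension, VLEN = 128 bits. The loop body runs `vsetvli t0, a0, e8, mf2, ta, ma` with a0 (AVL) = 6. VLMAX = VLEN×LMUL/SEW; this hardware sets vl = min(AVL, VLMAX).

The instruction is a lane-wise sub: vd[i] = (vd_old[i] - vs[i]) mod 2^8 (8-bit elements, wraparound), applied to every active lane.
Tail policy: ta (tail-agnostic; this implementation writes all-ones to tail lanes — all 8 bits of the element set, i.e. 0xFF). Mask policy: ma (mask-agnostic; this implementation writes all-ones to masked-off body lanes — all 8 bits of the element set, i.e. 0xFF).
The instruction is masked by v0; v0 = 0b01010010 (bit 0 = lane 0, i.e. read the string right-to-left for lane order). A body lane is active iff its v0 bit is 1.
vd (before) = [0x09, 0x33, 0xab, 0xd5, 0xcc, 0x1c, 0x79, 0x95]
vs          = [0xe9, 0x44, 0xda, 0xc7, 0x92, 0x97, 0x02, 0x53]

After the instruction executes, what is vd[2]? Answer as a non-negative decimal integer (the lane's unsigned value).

vd[2] = 255

VLMAX = (128 × 1/2) / 8 = 8 lanes
AVL=6 ≤ VLMAX=8, so vl = 6
  i=0: mask-off/ones → 255
  i=1: sub(0x33,0x44) → 239
  i=2: mask-off/ones → 255
  i=3: mask-off/ones → 255
  i=4: sub(0xcc,0x92) → 58
  i=5: mask-off/ones → 255
  i=6: tail/ones → 255
  i=7: tail/ones → 255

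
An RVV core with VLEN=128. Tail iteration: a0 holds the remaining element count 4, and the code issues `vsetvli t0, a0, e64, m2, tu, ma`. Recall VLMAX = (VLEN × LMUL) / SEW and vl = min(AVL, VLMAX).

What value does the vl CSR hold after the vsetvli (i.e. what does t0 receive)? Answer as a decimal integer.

VLMAX = (128 × 2) / 64 = 4 lanes
vl ← min(4, 4) = 4

vl = 4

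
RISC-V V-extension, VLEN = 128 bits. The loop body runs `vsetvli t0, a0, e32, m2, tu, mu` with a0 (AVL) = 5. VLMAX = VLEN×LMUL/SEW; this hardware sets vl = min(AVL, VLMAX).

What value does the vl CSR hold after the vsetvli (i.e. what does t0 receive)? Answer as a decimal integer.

lanes per group: 128·2/32 = 8
AVL=5 ≤ VLMAX=8, so vl = 5

vl = 5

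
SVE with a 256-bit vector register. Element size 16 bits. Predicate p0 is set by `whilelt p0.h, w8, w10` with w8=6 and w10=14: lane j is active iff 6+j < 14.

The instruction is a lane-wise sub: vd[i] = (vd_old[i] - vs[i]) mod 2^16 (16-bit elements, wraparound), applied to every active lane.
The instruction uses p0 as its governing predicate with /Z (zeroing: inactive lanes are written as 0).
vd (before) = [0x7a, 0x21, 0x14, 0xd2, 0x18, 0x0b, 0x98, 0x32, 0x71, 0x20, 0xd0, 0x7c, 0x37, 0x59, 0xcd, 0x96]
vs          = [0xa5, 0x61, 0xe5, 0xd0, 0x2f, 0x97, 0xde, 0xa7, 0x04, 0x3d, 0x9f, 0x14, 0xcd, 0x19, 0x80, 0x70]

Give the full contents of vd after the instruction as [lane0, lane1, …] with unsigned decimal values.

256-bit reg / 16-bit elem → 16 lanes
active while 6+j < 14, i.e. j ∈ [0,8) capped at 16 ⇒ 8
[0] sub(0x7a,0xa5) = 0xffd5
[1] sub(0x21,0x61) = 0xffc0
[2] sub(0x14,0xe5) = 0xff2f
[3] sub(0xd2,0xd0) = 0x02
[4] sub(0x18,0x2f) = 0xffe9
[5] sub(0x0b,0x97) = 0xff74
[6] sub(0x98,0xde) = 0xffba
[7] sub(0x32,0xa7) = 0xff8b
[8] tail/zero = 0x00
[9] tail/zero = 0x00
[10] tail/zero = 0x00
[11] tail/zero = 0x00
[12] tail/zero = 0x00
[13] tail/zero = 0x00
[14] tail/zero = 0x00
[15] tail/zero = 0x00

vd = [65493, 65472, 65327, 2, 65513, 65396, 65466, 65419, 0, 0, 0, 0, 0, 0, 0, 0]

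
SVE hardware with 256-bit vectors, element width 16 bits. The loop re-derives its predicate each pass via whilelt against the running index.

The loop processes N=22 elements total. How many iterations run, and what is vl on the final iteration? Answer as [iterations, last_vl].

register lanes = 256/16 = 16
iterations = ceil(22/16) = 2; final-pass vl = 6

[iterations, last_vl] = [2, 6]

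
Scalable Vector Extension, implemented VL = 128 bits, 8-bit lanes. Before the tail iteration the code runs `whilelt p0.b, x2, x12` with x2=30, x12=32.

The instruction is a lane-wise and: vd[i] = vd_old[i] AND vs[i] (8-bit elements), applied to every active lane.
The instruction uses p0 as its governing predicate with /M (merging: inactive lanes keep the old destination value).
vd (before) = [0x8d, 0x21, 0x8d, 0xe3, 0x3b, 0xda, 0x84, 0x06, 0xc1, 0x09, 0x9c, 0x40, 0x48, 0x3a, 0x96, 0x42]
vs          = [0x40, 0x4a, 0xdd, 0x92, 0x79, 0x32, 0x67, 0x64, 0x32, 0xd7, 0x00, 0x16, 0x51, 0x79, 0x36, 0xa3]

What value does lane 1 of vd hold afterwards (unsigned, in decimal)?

vd[1] = 0

128-bit reg / 8-bit elem → 16 lanes
active while 30+j < 32, i.e. j ∈ [0,2) capped at 16 ⇒ 2
lane  0: and(0x8d,0x40) ⇒ 0x00
lane  1: and(0x21,0x4a) ⇒ 0x00
lane  2: tail/keep ⇒ 0x8d
lane  3: tail/keep ⇒ 0xe3
lane  4: tail/keep ⇒ 0x3b
lane  5: tail/keep ⇒ 0xda
lane  6: tail/keep ⇒ 0x84
lane  7: tail/keep ⇒ 0x06
lane  8: tail/keep ⇒ 0xc1
lane  9: tail/keep ⇒ 0x09
lane 10: tail/keep ⇒ 0x9c
lane 11: tail/keep ⇒ 0x40
lane 12: tail/keep ⇒ 0x48
lane 13: tail/keep ⇒ 0x3a
lane 14: tail/keep ⇒ 0x96
lane 15: tail/keep ⇒ 0x42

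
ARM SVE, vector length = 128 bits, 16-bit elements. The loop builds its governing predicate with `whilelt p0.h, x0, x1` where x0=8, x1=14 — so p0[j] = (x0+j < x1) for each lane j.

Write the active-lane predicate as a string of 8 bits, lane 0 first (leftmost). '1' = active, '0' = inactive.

register lanes = 128/16 = 8
p0[j] = (8+j < 14); true for j=0..5 → 6 lanes set
bits (lane 0 leftmost): 11111100

predicate = 11111100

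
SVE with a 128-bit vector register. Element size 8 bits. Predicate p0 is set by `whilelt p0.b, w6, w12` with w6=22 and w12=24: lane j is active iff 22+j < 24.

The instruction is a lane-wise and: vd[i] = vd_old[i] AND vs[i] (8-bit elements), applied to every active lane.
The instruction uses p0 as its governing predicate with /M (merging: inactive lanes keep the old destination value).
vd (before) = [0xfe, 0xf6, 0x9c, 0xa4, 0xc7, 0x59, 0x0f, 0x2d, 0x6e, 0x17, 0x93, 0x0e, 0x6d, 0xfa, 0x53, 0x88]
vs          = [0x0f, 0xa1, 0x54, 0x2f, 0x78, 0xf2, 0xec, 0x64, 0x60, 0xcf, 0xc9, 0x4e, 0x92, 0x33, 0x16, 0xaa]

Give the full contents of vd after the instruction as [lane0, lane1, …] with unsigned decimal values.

vd = [14, 160, 156, 164, 199, 89, 15, 45, 110, 23, 147, 14, 109, 250, 83, 136]

lane count: 128 div 8 = 16
p0[j] = (22+j < 24); true for j=0..1 → 2 lanes set
[0] and(0xfe,0x0f) = 0x0e
[1] and(0xf6,0xa1) = 0xa0
[2] tail/keep = 0x9c
[3] tail/keep = 0xa4
[4] tail/keep = 0xc7
[5] tail/keep = 0x59
[6] tail/keep = 0x0f
[7] tail/keep = 0x2d
[8] tail/keep = 0x6e
[9] tail/keep = 0x17
[10] tail/keep = 0x93
[11] tail/keep = 0x0e
[12] tail/keep = 0x6d
[13] tail/keep = 0xfa
[14] tail/keep = 0x53
[15] tail/keep = 0x88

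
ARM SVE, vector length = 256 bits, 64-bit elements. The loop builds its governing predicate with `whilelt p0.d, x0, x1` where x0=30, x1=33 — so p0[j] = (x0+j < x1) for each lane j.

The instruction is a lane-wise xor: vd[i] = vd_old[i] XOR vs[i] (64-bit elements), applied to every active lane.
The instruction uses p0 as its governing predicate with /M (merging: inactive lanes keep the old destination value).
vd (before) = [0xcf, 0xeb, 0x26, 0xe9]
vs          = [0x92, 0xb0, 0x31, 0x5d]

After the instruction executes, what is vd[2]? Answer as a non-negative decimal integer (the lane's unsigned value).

vd[2] = 23

register lanes = 256/64 = 4
active while 30+j < 33, i.e. j ∈ [0,3) capped at 4 ⇒ 3
lane  0: xor(0xcf,0x92) ⇒ 0x5d
lane  1: xor(0xeb,0xb0) ⇒ 0x5b
lane  2: xor(0x26,0x31) ⇒ 0x17
lane  3: tail/keep ⇒ 0xe9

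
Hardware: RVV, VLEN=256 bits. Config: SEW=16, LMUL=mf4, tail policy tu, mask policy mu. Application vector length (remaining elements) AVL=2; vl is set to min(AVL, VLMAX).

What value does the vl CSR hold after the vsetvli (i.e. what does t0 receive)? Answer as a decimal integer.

vl = 2

VLMAX = (256 × 1/4) / 16 = 4 lanes
vl = min(AVL, VLMAX) = min(2, 4) = 2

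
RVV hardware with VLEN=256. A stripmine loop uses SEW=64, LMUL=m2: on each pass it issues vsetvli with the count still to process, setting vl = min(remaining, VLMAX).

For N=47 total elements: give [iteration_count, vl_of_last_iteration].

VLMAX = (256 × 2) / 64 = 8 lanes
iterations = ceil(47/8) = 6; final-pass vl = 7

[iterations, last_vl] = [6, 7]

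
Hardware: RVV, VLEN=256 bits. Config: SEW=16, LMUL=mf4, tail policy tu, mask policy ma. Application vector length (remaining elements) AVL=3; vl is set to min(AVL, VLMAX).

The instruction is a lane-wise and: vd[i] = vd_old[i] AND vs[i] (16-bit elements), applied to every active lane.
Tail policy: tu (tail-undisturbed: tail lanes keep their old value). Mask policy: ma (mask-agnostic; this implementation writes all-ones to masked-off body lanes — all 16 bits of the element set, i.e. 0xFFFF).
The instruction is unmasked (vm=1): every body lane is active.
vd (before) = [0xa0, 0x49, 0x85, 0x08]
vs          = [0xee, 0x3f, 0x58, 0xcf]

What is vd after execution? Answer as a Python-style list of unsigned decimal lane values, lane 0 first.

vd = [160, 9, 0, 8]

VLMAX = VLEN×LMUL/SEW = 256×1/4/16 = 4
vl ← min(3, 4) = 3
[0] and(0xa0,0xee) = 0xa0
[1] and(0x49,0x3f) = 0x09
[2] and(0x85,0x58) = 0x00
[3] tail/keep = 0x08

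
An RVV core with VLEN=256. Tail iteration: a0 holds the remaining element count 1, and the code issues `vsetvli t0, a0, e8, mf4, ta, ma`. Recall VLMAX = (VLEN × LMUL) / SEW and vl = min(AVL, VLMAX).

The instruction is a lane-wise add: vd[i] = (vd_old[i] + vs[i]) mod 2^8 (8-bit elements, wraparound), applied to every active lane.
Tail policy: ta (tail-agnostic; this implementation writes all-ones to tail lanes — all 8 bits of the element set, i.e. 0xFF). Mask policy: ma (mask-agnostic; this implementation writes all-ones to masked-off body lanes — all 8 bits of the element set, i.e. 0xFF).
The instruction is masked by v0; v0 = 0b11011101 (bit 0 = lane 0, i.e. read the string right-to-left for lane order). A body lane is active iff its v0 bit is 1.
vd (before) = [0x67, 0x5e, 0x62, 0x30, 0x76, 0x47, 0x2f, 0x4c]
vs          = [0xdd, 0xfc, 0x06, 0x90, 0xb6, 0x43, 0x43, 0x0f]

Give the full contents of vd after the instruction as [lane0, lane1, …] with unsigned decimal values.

VLMAX = (256 × 1/4) / 8 = 8 lanes
AVL=1 ≤ VLMAX=8, so vl = 1
  i=0: add(0x67,0xdd) → 68
  i=1: tail/ones → 255
  i=2: tail/ones → 255
  i=3: tail/ones → 255
  i=4: tail/ones → 255
  i=5: tail/ones → 255
  i=6: tail/ones → 255
  i=7: tail/ones → 255

vd = [68, 255, 255, 255, 255, 255, 255, 255]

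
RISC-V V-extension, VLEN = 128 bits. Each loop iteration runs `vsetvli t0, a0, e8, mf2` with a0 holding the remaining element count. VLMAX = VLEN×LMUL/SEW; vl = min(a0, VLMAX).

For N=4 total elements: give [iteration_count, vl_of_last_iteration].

[iterations, last_vl] = [1, 4]

VLMAX = VLEN×LMUL/SEW = 128×1/2/8 = 8
N=4: ⌈4/8⌉ = 1 iters; last vl = 4 − 0×8 = 4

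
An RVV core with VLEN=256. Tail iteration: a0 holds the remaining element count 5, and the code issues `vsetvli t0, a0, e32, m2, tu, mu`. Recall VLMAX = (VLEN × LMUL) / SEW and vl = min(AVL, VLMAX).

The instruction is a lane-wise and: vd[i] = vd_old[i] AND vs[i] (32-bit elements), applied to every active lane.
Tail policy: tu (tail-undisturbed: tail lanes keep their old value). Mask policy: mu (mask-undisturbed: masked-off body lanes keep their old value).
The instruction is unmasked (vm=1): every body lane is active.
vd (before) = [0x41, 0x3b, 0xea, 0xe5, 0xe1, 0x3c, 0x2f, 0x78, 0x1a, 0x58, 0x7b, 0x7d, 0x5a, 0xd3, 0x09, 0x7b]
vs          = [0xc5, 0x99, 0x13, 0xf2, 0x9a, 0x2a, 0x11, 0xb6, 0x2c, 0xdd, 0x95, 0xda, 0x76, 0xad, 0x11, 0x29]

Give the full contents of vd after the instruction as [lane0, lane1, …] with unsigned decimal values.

vd = [65, 25, 2, 224, 128, 60, 47, 120, 26, 88, 123, 125, 90, 211, 9, 123]

lanes per group: 256·2/32 = 16
vl ← min(5, 16) = 5
[0] and(0x41,0xc5) = 0x41
[1] and(0x3b,0x99) = 0x19
[2] and(0xea,0x13) = 0x02
[3] and(0xe5,0xf2) = 0xe0
[4] and(0xe1,0x9a) = 0x80
[5] tail/keep = 0x3c
[6] tail/keep = 0x2f
[7] tail/keep = 0x78
[8] tail/keep = 0x1a
[9] tail/keep = 0x58
[10] tail/keep = 0x7b
[11] tail/keep = 0x7d
[12] tail/keep = 0x5a
[13] tail/keep = 0xd3
[14] tail/keep = 0x09
[15] tail/keep = 0x7b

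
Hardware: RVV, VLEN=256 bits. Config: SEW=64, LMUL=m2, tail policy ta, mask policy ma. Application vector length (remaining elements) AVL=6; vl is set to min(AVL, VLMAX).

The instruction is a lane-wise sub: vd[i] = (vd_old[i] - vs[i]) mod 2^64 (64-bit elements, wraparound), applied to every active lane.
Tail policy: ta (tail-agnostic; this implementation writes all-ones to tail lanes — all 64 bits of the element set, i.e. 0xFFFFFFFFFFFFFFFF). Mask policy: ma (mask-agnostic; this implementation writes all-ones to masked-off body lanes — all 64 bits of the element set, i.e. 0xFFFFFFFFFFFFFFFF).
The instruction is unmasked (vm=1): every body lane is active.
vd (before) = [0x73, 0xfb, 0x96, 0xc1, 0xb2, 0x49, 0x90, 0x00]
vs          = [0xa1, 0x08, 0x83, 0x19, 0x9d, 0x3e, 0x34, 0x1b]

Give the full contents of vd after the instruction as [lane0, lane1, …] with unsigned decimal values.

lanes per group: 256·2/64 = 8
AVL=6 ≤ VLMAX=8, so vl = 6
  i=0: sub(0x73,0xa1) → 18446744073709551570
  i=1: sub(0xfb,0x08) → 243
  i=2: sub(0x96,0x83) → 19
  i=3: sub(0xc1,0x19) → 168
  i=4: sub(0xb2,0x9d) → 21
  i=5: sub(0x49,0x3e) → 11
  i=6: tail/ones → 18446744073709551615
  i=7: tail/ones → 18446744073709551615

vd = [18446744073709551570, 243, 19, 168, 21, 11, 18446744073709551615, 18446744073709551615]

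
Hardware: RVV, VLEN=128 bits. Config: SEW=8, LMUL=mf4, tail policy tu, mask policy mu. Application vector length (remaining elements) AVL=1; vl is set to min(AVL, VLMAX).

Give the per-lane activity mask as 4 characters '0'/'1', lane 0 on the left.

predicate = 1000

VLMAX = VLEN×LMUL/SEW = 128×1/4/8 = 4
AVL=1 ≤ VLMAX=4, so vl = 1
bits (lane 0 leftmost): 1000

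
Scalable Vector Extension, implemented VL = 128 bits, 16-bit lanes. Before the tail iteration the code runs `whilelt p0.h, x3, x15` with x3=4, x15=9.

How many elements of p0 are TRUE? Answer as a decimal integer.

vl = 5

lane count: 128 div 16 = 8
p0[j] = (4+j < 9); true for j=0..4 → 5 lanes set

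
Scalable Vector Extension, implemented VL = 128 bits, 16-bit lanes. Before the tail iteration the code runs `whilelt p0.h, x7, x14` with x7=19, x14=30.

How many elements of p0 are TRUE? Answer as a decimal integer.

vl = 8

128-bit reg / 16-bit elem → 8 lanes
whilelt: lane j active iff 19+j < 30 → j < 11 → 8 active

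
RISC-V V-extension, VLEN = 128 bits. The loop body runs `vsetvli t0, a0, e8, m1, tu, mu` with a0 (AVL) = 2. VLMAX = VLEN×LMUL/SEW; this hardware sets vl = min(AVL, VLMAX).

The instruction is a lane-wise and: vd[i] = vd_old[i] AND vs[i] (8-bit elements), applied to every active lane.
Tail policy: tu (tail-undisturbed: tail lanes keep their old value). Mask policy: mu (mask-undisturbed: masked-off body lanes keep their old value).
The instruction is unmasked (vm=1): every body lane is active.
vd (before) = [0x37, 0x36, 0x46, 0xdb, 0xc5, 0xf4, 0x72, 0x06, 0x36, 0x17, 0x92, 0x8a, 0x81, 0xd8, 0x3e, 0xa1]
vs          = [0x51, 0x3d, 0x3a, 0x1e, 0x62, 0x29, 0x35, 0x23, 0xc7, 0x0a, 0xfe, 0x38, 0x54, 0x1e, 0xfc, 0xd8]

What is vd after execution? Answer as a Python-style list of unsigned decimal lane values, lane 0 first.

VLMAX = (128 × 1) / 8 = 16 lanes
vl ← min(2, 16) = 2
[0] and(0x37,0x51) = 0x11
[1] and(0x36,0x3d) = 0x34
[2] tail/keep = 0x46
[3] tail/keep = 0xdb
[4] tail/keep = 0xc5
[5] tail/keep = 0xf4
[6] tail/keep = 0x72
[7] tail/keep = 0x06
[8] tail/keep = 0x36
[9] tail/keep = 0x17
[10] tail/keep = 0x92
[11] tail/keep = 0x8a
[12] tail/keep = 0x81
[13] tail/keep = 0xd8
[14] tail/keep = 0x3e
[15] tail/keep = 0xa1

vd = [17, 52, 70, 219, 197, 244, 114, 6, 54, 23, 146, 138, 129, 216, 62, 161]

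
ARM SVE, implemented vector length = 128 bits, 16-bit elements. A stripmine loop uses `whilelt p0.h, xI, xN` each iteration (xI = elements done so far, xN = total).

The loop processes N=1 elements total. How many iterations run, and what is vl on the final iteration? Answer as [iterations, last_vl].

register lanes = 128/16 = 8
N=1: ⌈1/8⌉ = 1 iters; last vl = 1 − 0×8 = 1

[iterations, last_vl] = [1, 1]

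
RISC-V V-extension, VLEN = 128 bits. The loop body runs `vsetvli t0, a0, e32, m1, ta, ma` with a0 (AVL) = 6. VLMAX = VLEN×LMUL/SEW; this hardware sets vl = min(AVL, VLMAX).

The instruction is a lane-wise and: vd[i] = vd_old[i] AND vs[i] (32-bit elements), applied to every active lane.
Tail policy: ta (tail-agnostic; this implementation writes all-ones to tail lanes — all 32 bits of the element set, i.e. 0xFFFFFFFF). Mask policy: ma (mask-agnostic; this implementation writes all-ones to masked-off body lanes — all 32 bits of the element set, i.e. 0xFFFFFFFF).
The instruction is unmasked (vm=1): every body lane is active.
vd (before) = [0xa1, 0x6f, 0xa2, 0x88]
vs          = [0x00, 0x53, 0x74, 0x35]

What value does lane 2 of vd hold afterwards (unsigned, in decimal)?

vd[2] = 32

VLMAX = VLEN×LMUL/SEW = 128×1/32 = 4
AVL=6 > VLMAX=4, so vl = 4
[0] and(0xa1,0x00) = 0x00
[1] and(0x6f,0x53) = 0x43
[2] and(0xa2,0x74) = 0x20
[3] and(0x88,0x35) = 0x00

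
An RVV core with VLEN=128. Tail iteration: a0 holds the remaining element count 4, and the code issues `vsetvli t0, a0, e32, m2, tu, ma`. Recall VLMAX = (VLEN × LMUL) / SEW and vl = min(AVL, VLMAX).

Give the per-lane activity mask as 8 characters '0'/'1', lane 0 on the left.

predicate = 11110000

VLMAX = (128 × 2) / 32 = 8 lanes
vl ← min(4, 8) = 4
bits (lane 0 leftmost): 11110000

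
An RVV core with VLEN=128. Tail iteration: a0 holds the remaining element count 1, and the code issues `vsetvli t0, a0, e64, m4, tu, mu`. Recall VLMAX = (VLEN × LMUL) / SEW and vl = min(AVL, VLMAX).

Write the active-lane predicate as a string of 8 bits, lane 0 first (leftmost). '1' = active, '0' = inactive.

VLMAX = VLEN×LMUL/SEW = 128×4/64 = 8
vl ← min(1, 8) = 1
bits (lane 0 leftmost): 10000000

predicate = 10000000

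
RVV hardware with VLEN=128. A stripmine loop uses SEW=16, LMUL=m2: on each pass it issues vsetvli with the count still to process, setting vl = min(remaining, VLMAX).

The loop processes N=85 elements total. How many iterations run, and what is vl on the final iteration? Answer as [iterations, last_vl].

VLMAX = (128 × 2) / 16 = 16 lanes
85 elements at 16/iter → 6 passes, remainder 5 on the last

[iterations, last_vl] = [6, 5]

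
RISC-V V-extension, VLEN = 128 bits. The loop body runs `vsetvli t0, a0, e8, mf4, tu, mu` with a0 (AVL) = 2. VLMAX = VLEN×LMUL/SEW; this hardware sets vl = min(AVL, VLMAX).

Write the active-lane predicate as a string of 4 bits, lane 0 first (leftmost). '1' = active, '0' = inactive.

predicate = 1100

lanes per group: 128·1/4/8 = 4
vl = min(AVL, VLMAX) = min(2, 4) = 2
bits (lane 0 leftmost): 1100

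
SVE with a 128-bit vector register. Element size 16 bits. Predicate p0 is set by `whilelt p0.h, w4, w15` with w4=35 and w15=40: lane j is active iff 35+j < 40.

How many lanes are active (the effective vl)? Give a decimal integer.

vl = 5

lane count: 128 div 16 = 8
p0[j] = (35+j < 40); true for j=0..4 → 5 lanes set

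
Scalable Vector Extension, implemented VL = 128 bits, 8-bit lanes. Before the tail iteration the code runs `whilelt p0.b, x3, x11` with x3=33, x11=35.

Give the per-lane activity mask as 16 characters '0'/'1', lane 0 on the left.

128-bit reg / 8-bit elem → 16 lanes
active while 33+j < 35, i.e. j ∈ [0,2) capped at 16 ⇒ 2
bits (lane 0 leftmost): 1100000000000000

predicate = 1100000000000000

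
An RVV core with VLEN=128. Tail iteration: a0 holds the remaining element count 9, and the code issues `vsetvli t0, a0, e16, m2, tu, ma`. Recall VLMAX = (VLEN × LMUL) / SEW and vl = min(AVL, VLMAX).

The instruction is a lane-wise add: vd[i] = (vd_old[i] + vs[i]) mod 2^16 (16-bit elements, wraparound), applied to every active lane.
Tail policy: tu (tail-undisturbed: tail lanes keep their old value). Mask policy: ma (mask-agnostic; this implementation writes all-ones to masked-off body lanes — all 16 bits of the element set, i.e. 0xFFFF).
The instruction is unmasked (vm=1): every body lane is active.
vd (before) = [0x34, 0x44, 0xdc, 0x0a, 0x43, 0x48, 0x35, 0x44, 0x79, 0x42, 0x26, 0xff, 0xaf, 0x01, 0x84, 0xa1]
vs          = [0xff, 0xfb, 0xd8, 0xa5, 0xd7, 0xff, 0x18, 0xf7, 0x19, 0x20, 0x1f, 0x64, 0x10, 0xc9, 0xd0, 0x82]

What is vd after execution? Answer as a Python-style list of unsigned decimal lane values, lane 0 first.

vd = [307, 319, 436, 175, 282, 327, 77, 315, 146, 66, 38, 255, 175, 1, 132, 161]

lanes per group: 128·2/16 = 16
AVL=9 ≤ VLMAX=16, so vl = 9
vd[0] add(0x34,0xff) -> 0x133
vd[1] add(0x44,0xfb) -> 0x13f
vd[2] add(0xdc,0xd8) -> 0x1b4
vd[3] add(0x0a,0xa5) -> 0xaf
vd[4] add(0x43,0xd7) -> 0x11a
vd[5] add(0x48,0xff) -> 0x147
vd[6] add(0x35,0x18) -> 0x4d
vd[7] add(0x44,0xf7) -> 0x13b
vd[8] add(0x79,0x19) -> 0x92
vd[9] tail/keep -> 0x42
vd[10] tail/keep -> 0x26
vd[11] tail/keep -> 0xff
vd[12] tail/keep -> 0xaf
vd[13] tail/keep -> 0x01
vd[14] tail/keep -> 0x84
vd[15] tail/keep -> 0xa1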